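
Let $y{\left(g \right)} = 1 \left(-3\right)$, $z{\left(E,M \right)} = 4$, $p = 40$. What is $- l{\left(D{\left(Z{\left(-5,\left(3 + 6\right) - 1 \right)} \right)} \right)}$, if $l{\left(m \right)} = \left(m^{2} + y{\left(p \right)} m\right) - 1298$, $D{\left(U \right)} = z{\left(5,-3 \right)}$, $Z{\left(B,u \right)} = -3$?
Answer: $1294$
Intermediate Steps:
$y{\left(g \right)} = -3$
$D{\left(U \right)} = 4$
$l{\left(m \right)} = -1298 + m^{2} - 3 m$ ($l{\left(m \right)} = \left(m^{2} - 3 m\right) - 1298 = -1298 + m^{2} - 3 m$)
$- l{\left(D{\left(Z{\left(-5,\left(3 + 6\right) - 1 \right)} \right)} \right)} = - (-1298 + 4^{2} - 12) = - (-1298 + 16 - 12) = \left(-1\right) \left(-1294\right) = 1294$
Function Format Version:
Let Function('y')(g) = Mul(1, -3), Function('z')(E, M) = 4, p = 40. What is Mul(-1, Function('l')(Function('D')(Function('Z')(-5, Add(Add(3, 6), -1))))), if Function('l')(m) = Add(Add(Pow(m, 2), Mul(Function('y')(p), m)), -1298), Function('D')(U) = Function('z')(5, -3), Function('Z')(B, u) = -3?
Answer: 1294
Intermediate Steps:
Function('y')(g) = -3
Function('D')(U) = 4
Function('l')(m) = Add(-1298, Pow(m, 2), Mul(-3, m)) (Function('l')(m) = Add(Add(Pow(m, 2), Mul(-3, m)), -1298) = Add(-1298, Pow(m, 2), Mul(-3, m)))
Mul(-1, Function('l')(Function('D')(Function('Z')(-5, Add(Add(3, 6), -1))))) = Mul(-1, Add(-1298, Pow(4, 2), Mul(-3, 4))) = Mul(-1, Add(-1298, 16, -12)) = Mul(-1, -1294) = 1294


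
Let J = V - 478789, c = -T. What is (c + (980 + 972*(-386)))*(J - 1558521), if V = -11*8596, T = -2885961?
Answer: -5354712293634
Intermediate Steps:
c = 2885961 (c = -1*(-2885961) = 2885961)
V = -94556
J = -573345 (J = -94556 - 478789 = -573345)
(c + (980 + 972*(-386)))*(J - 1558521) = (2885961 + (980 + 972*(-386)))*(-573345 - 1558521) = (2885961 + (980 - 375192))*(-2131866) = (2885961 - 374212)*(-2131866) = 2511749*(-2131866) = -5354712293634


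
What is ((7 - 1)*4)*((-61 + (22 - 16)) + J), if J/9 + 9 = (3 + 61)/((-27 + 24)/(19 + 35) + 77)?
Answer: -4271808/1385 ≈ -3084.3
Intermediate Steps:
J = -101817/1385 (J = -81 + 9*((3 + 61)/((-27 + 24)/(19 + 35) + 77)) = -81 + 9*(64/(-3/54 + 77)) = -81 + 9*(64/(-3*1/54 + 77)) = -81 + 9*(64/(-1/18 + 77)) = -81 + 9*(64/(1385/18)) = -81 + 9*(64*(18/1385)) = -81 + 9*(1152/1385) = -81 + 10368/1385 = -101817/1385 ≈ -73.514)
((7 - 1)*4)*((-61 + (22 - 16)) + J) = ((7 - 1)*4)*((-61 + (22 - 16)) - 101817/1385) = (6*4)*((-61 + 6) - 101817/1385) = 24*(-55 - 101817/1385) = 24*(-177992/1385) = -4271808/1385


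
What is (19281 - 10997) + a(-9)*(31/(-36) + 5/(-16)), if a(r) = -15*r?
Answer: 130009/16 ≈ 8125.6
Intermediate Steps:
(19281 - 10997) + a(-9)*(31/(-36) + 5/(-16)) = (19281 - 10997) + (-15*(-9))*(31/(-36) + 5/(-16)) = 8284 + 135*(31*(-1/36) + 5*(-1/16)) = 8284 + 135*(-31/36 - 5/16) = 8284 + 135*(-169/144) = 8284 - 2535/16 = 130009/16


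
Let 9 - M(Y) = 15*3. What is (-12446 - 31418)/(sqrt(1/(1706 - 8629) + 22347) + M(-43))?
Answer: -1366517124/18217009 - 10966*sqrt(267761355610)/18217009 ≈ -386.50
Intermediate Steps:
M(Y) = -36 (M(Y) = 9 - 15*3 = 9 - 1*45 = 9 - 45 = -36)
(-12446 - 31418)/(sqrt(1/(1706 - 8629) + 22347) + M(-43)) = (-12446 - 31418)/(sqrt(1/(1706 - 8629) + 22347) - 36) = -43864/(sqrt(1/(-6923) + 22347) - 36) = -43864/(sqrt(-1/6923 + 22347) - 36) = -43864/(sqrt(154708280/6923) - 36) = -43864/(2*sqrt(267761355610)/6923 - 36) = -43864/(-36 + 2*sqrt(267761355610)/6923)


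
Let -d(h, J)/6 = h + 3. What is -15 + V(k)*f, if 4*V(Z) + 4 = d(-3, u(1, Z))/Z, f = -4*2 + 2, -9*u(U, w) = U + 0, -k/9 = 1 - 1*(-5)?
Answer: -9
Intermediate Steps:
k = -54 (k = -9*(1 - 1*(-5)) = -9*(1 + 5) = -9*6 = -54)
u(U, w) = -U/9 (u(U, w) = -(U + 0)/9 = -U/9)
d(h, J) = -18 - 6*h (d(h, J) = -6*(h + 3) = -6*(3 + h) = -18 - 6*h)
f = -6 (f = -8 + 2 = -6)
V(Z) = -1 (V(Z) = -1 + ((-18 - 6*(-3))/Z)/4 = -1 + ((-18 + 18)/Z)/4 = -1 + (0/Z)/4 = -1 + (1/4)*0 = -1 + 0 = -1)
-15 + V(k)*f = -15 - 1*(-6) = -15 + 6 = -9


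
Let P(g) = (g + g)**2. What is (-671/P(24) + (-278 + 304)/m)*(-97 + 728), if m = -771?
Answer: -121413865/592128 ≈ -205.05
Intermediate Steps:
P(g) = 4*g**2 (P(g) = (2*g)**2 = 4*g**2)
(-671/P(24) + (-278 + 304)/m)*(-97 + 728) = (-671/(4*24**2) + (-278 + 304)/(-771))*(-97 + 728) = (-671/(4*576) + 26*(-1/771))*631 = (-671/2304 - 26/771)*631 = -192415/592128*631 = -121413865/592128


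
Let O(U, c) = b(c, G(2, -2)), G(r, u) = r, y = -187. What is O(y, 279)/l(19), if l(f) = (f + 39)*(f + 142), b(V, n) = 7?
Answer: 1/1334 ≈ 0.00074963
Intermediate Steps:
O(U, c) = 7
l(f) = (39 + f)*(142 + f)
O(y, 279)/l(19) = 7/(5538 + 19² + 181*19) = 7/(5538 + 361 + 3439) = 7/9338 = 7*(1/9338) = 1/1334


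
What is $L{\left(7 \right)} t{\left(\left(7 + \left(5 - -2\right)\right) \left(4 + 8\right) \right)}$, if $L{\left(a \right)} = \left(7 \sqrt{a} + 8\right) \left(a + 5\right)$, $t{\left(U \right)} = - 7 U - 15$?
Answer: $-114336 - 100044 \sqrt{7} \approx -3.7903 \cdot 10^{5}$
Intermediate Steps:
$t{\left(U \right)} = -15 - 7 U$
$L{\left(a \right)} = \left(5 + a\right) \left(8 + 7 \sqrt{a}\right)$ ($L{\left(a \right)} = \left(8 + 7 \sqrt{a}\right) \left(5 + a\right) = \left(5 + a\right) \left(8 + 7 \sqrt{a}\right)$)
$L{\left(7 \right)} t{\left(\left(7 + \left(5 - -2\right)\right) \left(4 + 8\right) \right)} = \left(40 + 7 \cdot 7^{\frac{3}{2}} + 8 \cdot 7 + 35 \sqrt{7}\right) \left(-15 - 7 \left(7 + \left(5 - -2\right)\right) \left(4 + 8\right)\right) = \left(40 + 7 \cdot 7 \sqrt{7} + 56 + 35 \sqrt{7}\right) \left(-15 - 7 \left(7 + \left(5 + 2\right)\right) 12\right) = \left(40 + 49 \sqrt{7} + 56 + 35 \sqrt{7}\right) \left(-15 - 7 \left(7 + 7\right) 12\right) = \left(96 + 84 \sqrt{7}\right) \left(-15 - 7 \cdot 14 \cdot 12\right) = \left(96 + 84 \sqrt{7}\right) \left(-15 - 1176\right) = \left(96 + 84 \sqrt{7}\right) \left(-1191\right) = -114336 - 100044 \sqrt{7}$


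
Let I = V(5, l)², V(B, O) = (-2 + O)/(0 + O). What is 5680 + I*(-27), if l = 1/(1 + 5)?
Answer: 2413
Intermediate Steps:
l = ⅙ (l = 1/6 = ⅙ ≈ 0.16667)
V(B, O) = (-2 + O)/O
I = 121 (I = ((-2 + ⅙)/(⅙))² = (6*(-11/6))² = (-11)² = 121)
5680 + I*(-27) = 5680 + 121*(-27) = 5680 - 3267 = 2413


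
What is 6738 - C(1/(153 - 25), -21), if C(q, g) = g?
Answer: 6759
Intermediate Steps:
6738 - C(1/(153 - 25), -21) = 6738 - 1*(-21) = 6738 + 21 = 6759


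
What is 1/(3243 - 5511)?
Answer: -1/2268 ≈ -0.00044092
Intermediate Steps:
1/(3243 - 5511) = 1/(-2268) = -1/2268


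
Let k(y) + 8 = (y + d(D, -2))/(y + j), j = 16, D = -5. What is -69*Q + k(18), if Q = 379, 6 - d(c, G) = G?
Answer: -444690/17 ≈ -26158.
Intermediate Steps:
d(c, G) = 6 - G
k(y) = -8 + (8 + y)/(16 + y) (k(y) = -8 + (y + (6 - 1*(-2)))/(y + 16) = -8 + (y + (6 + 2))/(16 + y) = -8 + (y + 8)/(16 + y) = -8 + (8 + y)/(16 + y))
-69*Q + k(18) = -69*379 + (-120 - 7*18)/(16 + 18) = -26151 + (-120 - 126)/34 = -26151 + (1/34)*(-246) = -26151 - 123/17 = -444690/17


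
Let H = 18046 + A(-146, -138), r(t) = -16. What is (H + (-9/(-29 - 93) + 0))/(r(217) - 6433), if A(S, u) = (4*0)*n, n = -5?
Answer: -2201621/786778 ≈ -2.7983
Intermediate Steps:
A(S, u) = 0 (A(S, u) = (4*0)*(-5) = 0*(-5) = 0)
H = 18046 (H = 18046 + 0 = 18046)
(H + (-9/(-29 - 93) + 0))/(r(217) - 6433) = (18046 + (-9/(-29 - 93) + 0))/(-16 - 6433) = (18046 + (-9/(-122) + 0))/(-6449) = (18046 + (-1/122*(-9) + 0))*(-1/6449) = (18046 + (9/122 + 0))*(-1/6449) = (18046 + 9/122)*(-1/6449) = (2201621/122)*(-1/6449) = -2201621/786778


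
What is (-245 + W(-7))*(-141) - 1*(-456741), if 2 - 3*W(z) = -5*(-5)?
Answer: 492367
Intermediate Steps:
W(z) = -23/3 (W(z) = 2/3 - (-5)*(-5)/3 = 2/3 - 1/3*25 = 2/3 - 25/3 = -23/3)
(-245 + W(-7))*(-141) - 1*(-456741) = (-245 - 23/3)*(-141) - 1*(-456741) = -758/3*(-141) + 456741 = 35626 + 456741 = 492367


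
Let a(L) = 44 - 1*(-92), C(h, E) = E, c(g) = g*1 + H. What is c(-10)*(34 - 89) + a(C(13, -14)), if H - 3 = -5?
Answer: 796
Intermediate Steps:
H = -2 (H = 3 - 5 = -2)
c(g) = -2 + g (c(g) = g*1 - 2 = g - 2 = -2 + g)
a(L) = 136 (a(L) = 44 + 92 = 136)
c(-10)*(34 - 89) + a(C(13, -14)) = (-2 - 10)*(34 - 89) + 136 = -12*(-55) + 136 = 660 + 136 = 796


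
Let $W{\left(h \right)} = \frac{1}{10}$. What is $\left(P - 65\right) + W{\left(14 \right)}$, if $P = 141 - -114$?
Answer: $\frac{1901}{10} \approx 190.1$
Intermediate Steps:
$P = 255$ ($P = 141 + 114 = 255$)
$W{\left(h \right)} = \frac{1}{10}$
$\left(P - 65\right) + W{\left(14 \right)} = \left(255 - 65\right) + \frac{1}{10} = 190 + \frac{1}{10} = \frac{1901}{10}$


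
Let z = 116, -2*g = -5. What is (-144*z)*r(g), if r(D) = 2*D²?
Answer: -208800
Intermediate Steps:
g = 5/2 (g = -½*(-5) = 5/2 ≈ 2.5000)
(-144*z)*r(g) = (-144*116)*(2*(5/2)²) = -33408*25/4 = -16704*25/2 = -208800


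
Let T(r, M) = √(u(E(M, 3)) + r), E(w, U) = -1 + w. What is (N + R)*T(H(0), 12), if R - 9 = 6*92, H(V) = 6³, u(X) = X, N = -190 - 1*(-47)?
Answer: 418*√227 ≈ 6297.8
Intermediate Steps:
N = -143 (N = -190 + 47 = -143)
H(V) = 216
T(r, M) = √(-1 + M + r) (T(r, M) = √((-1 + M) + r) = √(-1 + M + r))
R = 561 (R = 9 + 6*92 = 9 + 552 = 561)
(N + R)*T(H(0), 12) = (-143 + 561)*√(-1 + 12 + 216) = 418*√227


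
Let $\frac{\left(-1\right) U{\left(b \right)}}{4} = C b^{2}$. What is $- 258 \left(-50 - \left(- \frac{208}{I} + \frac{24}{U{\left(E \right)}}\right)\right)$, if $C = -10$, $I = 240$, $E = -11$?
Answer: $\frac{7669996}{605} \approx 12678.0$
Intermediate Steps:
$U{\left(b \right)} = 40 b^{2}$ ($U{\left(b \right)} = - 4 \left(- 10 b^{2}\right) = 40 b^{2}$)
$- 258 \left(-50 - \left(- \frac{208}{I} + \frac{24}{U{\left(E \right)}}\right)\right) = - 258 \left(-50 + \left(- \frac{24}{40 \left(-11\right)^{2}} + \frac{208}{240}\right)\right) = - 258 \left(-50 + \left(- \frac{24}{40 \cdot 121} + 208 \cdot \frac{1}{240}\right)\right) = - 258 \left(-50 + \left(- \frac{24}{4840} + \frac{13}{15}\right)\right) = - 258 \left(-50 + \left(\left(-24\right) \frac{1}{4840} + \frac{13}{15}\right)\right) = - 258 \left(-50 + \left(- \frac{3}{605} + \frac{13}{15}\right)\right) = - 258 \left(-50 + \frac{1564}{1815}\right) = \left(-258\right) \left(- \frac{89186}{1815}\right) = \frac{7669996}{605}$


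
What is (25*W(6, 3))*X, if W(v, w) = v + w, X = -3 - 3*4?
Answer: -3375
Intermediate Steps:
X = -15 (X = -3 - 12 = -15)
(25*W(6, 3))*X = (25*(6 + 3))*(-15) = (25*9)*(-15) = 225*(-15) = -3375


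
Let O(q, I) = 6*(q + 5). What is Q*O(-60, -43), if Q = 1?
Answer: -330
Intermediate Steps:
O(q, I) = 30 + 6*q (O(q, I) = 6*(5 + q) = 30 + 6*q)
Q*O(-60, -43) = 1*(30 + 6*(-60)) = 1*(30 - 360) = 1*(-330) = -330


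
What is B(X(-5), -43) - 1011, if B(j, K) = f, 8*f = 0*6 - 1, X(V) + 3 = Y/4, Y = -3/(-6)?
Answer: -8089/8 ≈ -1011.1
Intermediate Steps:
Y = ½ (Y = -3*(-⅙) = ½ ≈ 0.50000)
X(V) = -23/8 (X(V) = -3 + (½)/4 = -3 + (½)*(¼) = -3 + ⅛ = -23/8)
f = -⅛ (f = (0*6 - 1)/8 = (0 - 1)/8 = (⅛)*(-1) = -⅛ ≈ -0.12500)
B(j, K) = -⅛
B(X(-5), -43) - 1011 = -⅛ - 1011 = -8089/8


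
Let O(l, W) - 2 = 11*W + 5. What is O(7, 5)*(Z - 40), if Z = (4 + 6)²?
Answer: 3720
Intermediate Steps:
O(l, W) = 7 + 11*W (O(l, W) = 2 + (11*W + 5) = 2 + (5 + 11*W) = 7 + 11*W)
Z = 100 (Z = 10² = 100)
O(7, 5)*(Z - 40) = (7 + 11*5)*(100 - 40) = (7 + 55)*60 = 62*60 = 3720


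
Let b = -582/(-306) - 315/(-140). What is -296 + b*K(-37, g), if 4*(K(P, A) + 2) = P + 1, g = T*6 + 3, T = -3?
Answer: -69701/204 ≈ -341.67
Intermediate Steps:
g = -15 (g = -3*6 + 3 = -18 + 3 = -15)
K(P, A) = -7/4 + P/4 (K(P, A) = -2 + (P + 1)/4 = -2 + (1 + P)/4 = -2 + (1/4 + P/4) = -7/4 + P/4)
b = 847/204 (b = -582*(-1/306) - 315*(-1/140) = 97/51 + 9/4 = 847/204 ≈ 4.1520)
-296 + b*K(-37, g) = -296 + 847*(-7/4 + (1/4)*(-37))/204 = -296 + 847*(-7/4 - 37/4)/204 = -296 + (847/204)*(-11) = -296 - 9317/204 = -69701/204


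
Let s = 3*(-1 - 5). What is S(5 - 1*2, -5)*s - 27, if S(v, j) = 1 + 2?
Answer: -81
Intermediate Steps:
S(v, j) = 3
s = -18 (s = 3*(-6) = -18)
S(5 - 1*2, -5)*s - 27 = 3*(-18) - 27 = -54 - 27 = -81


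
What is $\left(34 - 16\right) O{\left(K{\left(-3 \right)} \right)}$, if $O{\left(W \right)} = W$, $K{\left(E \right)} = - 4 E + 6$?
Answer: $324$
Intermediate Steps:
$K{\left(E \right)} = 6 - 4 E$
$\left(34 - 16\right) O{\left(K{\left(-3 \right)} \right)} = \left(34 - 16\right) \left(6 - -12\right) = 18 \left(6 + 12\right) = 18 \cdot 18 = 324$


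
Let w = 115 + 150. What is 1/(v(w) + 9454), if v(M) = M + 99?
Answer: 1/9818 ≈ 0.00010185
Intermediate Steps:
w = 265
v(M) = 99 + M
1/(v(w) + 9454) = 1/((99 + 265) + 9454) = 1/(364 + 9454) = 1/9818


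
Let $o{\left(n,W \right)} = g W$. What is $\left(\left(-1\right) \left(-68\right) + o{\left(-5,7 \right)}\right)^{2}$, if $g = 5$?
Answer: $10609$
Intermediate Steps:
$o{\left(n,W \right)} = 5 W$
$\left(\left(-1\right) \left(-68\right) + o{\left(-5,7 \right)}\right)^{2} = \left(\left(-1\right) \left(-68\right) + 5 \cdot 7\right)^{2} = \left(68 + 35\right)^{2} = 103^{2} = 10609$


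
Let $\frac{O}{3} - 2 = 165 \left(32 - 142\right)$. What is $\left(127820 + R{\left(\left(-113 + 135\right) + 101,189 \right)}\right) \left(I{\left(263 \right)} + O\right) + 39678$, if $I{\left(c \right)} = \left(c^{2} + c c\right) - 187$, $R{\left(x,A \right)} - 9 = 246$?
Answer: $10720813703$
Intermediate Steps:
$R{\left(x,A \right)} = 255$ ($R{\left(x,A \right)} = 9 + 246 = 255$)
$O = -54444$ ($O = 6 + 3 \cdot 165 \left(32 - 142\right) = 6 + 3 \cdot 165 \left(-110\right) = 6 + 3 \left(-18150\right) = 6 - 54450 = -54444$)
$I{\left(c \right)} = -187 + 2 c^{2}$ ($I{\left(c \right)} = \left(c^{2} + c^{2}\right) - 187 = 2 c^{2} - 187 = -187 + 2 c^{2}$)
$\left(127820 + R{\left(\left(-113 + 135\right) + 101,189 \right)}\right) \left(I{\left(263 \right)} + O\right) + 39678 = \left(127820 + 255\right) \left(\left(-187 + 2 \cdot 263^{2}\right) - 54444\right) + 39678 = 128075 \left(\left(-187 + 2 \cdot 69169\right) - 54444\right) + 39678 = 128075 \left(\left(-187 + 138338\right) - 54444\right) + 39678 = 128075 \left(138151 - 54444\right) + 39678 = 128075 \cdot 83707 + 39678 = 10720774025 + 39678 = 10720813703$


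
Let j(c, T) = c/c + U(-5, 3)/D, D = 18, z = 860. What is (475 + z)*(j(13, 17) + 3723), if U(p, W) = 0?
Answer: 4971540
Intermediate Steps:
j(c, T) = 1 (j(c, T) = c/c + 0/18 = 1 + 0*(1/18) = 1 + 0 = 1)
(475 + z)*(j(13, 17) + 3723) = (475 + 860)*(1 + 3723) = 1335*3724 = 4971540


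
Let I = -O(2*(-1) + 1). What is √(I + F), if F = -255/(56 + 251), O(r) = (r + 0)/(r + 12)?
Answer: I*√8435746/3377 ≈ 0.86006*I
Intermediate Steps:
O(r) = r/(12 + r)
I = 1/11 (I = -(2*(-1) + 1)/(12 + (2*(-1) + 1)) = -(-2 + 1)/(12 + (-2 + 1)) = -(-1)/(12 - 1) = -(-1)/11 = -1*(-1/11) = 1/11 ≈ 0.090909)
F = -255/307 ≈ -0.83062
√(I + F) = √(1/11 - 255/307) = √(-2498/3377) = I*√8435746/3377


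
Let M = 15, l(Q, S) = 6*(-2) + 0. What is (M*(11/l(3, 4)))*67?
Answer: -3685/4 ≈ -921.25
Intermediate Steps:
l(Q, S) = -12 (l(Q, S) = -12 + 0 = -12)
(M*(11/l(3, 4)))*67 = (15*(11/(-12)))*67 = (15*(11*(-1/12)))*67 = (15*(-11/12))*67 = -55/4*67 = -3685/4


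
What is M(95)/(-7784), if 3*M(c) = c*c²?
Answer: -857375/23352 ≈ -36.715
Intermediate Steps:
M(c) = c³/3 (M(c) = (c*c²)/3 = c³/3)
M(95)/(-7784) = ((⅓)*95³)/(-7784) = ((⅓)*857375)*(-1/7784) = (857375/3)*(-1/7784) = -857375/23352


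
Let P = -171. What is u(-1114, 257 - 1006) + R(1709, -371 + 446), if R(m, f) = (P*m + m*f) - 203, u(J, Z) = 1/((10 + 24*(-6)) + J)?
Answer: -205005217/1248 ≈ -1.6427e+5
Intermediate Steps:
u(J, Z) = 1/(-134 + J) (u(J, Z) = 1/((10 - 144) + J) = 1/(-134 + J))
R(m, f) = -203 - 171*m + f*m (R(m, f) = (-171*m + m*f) - 203 = (-171*m + f*m) - 203 = -203 - 171*m + f*m)
u(-1114, 257 - 1006) + R(1709, -371 + 446) = 1/(-134 - 1114) + (-203 - 171*1709 + (-371 + 446)*1709) = 1/(-1248) + (-203 - 292239 + 75*1709) = -1/1248 + (-203 - 292239 + 128175) = -1/1248 - 164267 = -205005217/1248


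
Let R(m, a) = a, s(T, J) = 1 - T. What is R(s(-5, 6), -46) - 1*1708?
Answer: -1754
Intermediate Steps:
R(s(-5, 6), -46) - 1*1708 = -46 - 1*1708 = -46 - 1708 = -1754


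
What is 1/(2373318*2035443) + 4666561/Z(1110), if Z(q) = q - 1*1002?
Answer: 139154357591303231/3220502339916 ≈ 43209.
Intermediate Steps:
Z(q) = -1002 + q (Z(q) = q - 1002 = -1002 + q)
1/(2373318*2035443) + 4666561/Z(1110) = 1/(2373318*2035443) + 4666561/(-1002 + 1110) = (1/2373318)*(1/2035443) + 4666561/108 = 1/4830753509874 + 4666561*(1/108) = 1/4830753509874 + 4666561/108 = 139154357591303231/3220502339916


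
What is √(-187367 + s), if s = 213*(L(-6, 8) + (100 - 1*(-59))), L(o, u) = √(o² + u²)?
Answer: I*√151370 ≈ 389.06*I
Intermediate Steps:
s = 35997 (s = 213*(√((-6)² + 8²) + (100 - 1*(-59))) = 213*(√(36 + 64) + (100 + 59)) = 213*(√100 + 159) = 213*(10 + 159) = 213*169 = 35997)
√(-187367 + s) = √(-187367 + 35997) = √(-151370) = I*√151370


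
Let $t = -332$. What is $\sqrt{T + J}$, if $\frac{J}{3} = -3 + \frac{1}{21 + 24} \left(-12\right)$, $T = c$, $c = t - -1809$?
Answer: $\frac{2 \sqrt{9170}}{5} \approx 38.304$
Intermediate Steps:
$c = 1477$ ($c = -332 - -1809 = -332 + 1809 = 1477$)
$T = 1477$
$J = - \frac{49}{5}$ ($J = 3 \left(-3 + \frac{1}{21 + 24} \left(-12\right)\right) = 3 \left(-3 + \frac{1}{45} \left(-12\right)\right) = 3 \left(-3 - \frac{4}{15}\right) = 3 \left(- \frac{49}{15}\right) = - \frac{49}{5} \approx -9.8$)
$\sqrt{T + J} = \sqrt{1477 - \frac{49}{5}} = \sqrt{\frac{7336}{5}} = \frac{2 \sqrt{9170}}{5}$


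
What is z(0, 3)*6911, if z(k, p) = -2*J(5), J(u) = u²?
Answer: -345550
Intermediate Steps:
z(k, p) = -50 (z(k, p) = -2*5² = -2*25 = -50)
z(0, 3)*6911 = -50*6911 = -345550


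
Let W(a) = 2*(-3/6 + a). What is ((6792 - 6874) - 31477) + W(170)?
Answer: -31220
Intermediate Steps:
W(a) = -1 + 2*a (W(a) = 2*(-3*⅙ + a) = 2*(-½ + a) = -1 + 2*a)
((6792 - 6874) - 31477) + W(170) = ((6792 - 6874) - 31477) + (-1 + 2*170) = (-82 - 31477) + (-1 + 340) = -31559 + 339 = -31220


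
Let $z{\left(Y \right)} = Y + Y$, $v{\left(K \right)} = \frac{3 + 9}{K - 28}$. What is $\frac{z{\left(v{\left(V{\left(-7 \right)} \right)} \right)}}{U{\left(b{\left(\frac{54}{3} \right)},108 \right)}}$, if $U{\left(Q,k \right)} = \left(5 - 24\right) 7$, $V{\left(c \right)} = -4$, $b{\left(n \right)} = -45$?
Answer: $\frac{3}{532} \approx 0.0056391$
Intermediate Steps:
$U{\left(Q,k \right)} = -133$ ($U{\left(Q,k \right)} = \left(-19\right) 7 = -133$)
$v{\left(K \right)} = \frac{12}{-28 + K}$
$z{\left(Y \right)} = 2 Y$
$\frac{z{\left(v{\left(V{\left(-7 \right)} \right)} \right)}}{U{\left(b{\left(\frac{54}{3} \right)},108 \right)}} = \frac{2 \frac{12}{-28 - 4}}{-133} = 2 \frac{12}{-32} \left(- \frac{1}{133}\right) = 2 \cdot 12 \left(- \frac{1}{32}\right) \left(- \frac{1}{133}\right) = 2 \left(- \frac{3}{8}\right) \left(- \frac{1}{133}\right) = \left(- \frac{3}{4}\right) \left(- \frac{1}{133}\right) = \frac{3}{532}$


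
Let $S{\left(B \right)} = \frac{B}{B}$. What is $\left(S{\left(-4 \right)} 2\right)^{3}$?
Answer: $8$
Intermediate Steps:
$S{\left(B \right)} = 1$
$\left(S{\left(-4 \right)} 2\right)^{3} = \left(1 \cdot 2\right)^{3} = 2^{3} = 8$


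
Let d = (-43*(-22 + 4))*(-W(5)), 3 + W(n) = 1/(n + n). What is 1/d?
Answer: 5/11223 ≈ 0.00044551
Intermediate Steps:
W(n) = -3 + 1/(2*n) (W(n) = -3 + 1/(n + n) = -3 + 1/(2*n))
d = 11223/5 (d = (-43*(-22 + 4))*(-(-3 + (½)/5)) = (-43*(-18))*(-(-3 + (½)*(⅕))) = 774*(-(-3 + ⅒)) = 774*(-1*(-29/10)) = 774*(29/10) = 11223/5 ≈ 2244.6)
1/d = 1/(11223/5) = 5/11223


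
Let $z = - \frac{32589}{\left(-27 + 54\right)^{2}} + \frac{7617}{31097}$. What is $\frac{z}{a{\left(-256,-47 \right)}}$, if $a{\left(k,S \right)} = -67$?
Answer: $\frac{37328420}{56254473} \approx 0.66356$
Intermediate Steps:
$z = - \frac{37328420}{839619}$ ($z = - \frac{32589}{27^{2}} + 7617 \cdot \frac{1}{31097} = - \frac{32589}{729} + \frac{7617}{31097} = \left(-32589\right) \frac{1}{729} + \frac{7617}{31097} = - \frac{1207}{27} + \frac{7617}{31097} = - \frac{37328420}{839619} \approx -44.459$)
$\frac{z}{a{\left(-256,-47 \right)}} = - \frac{37328420}{839619 \left(-67\right)} = \left(- \frac{37328420}{839619}\right) \left(- \frac{1}{67}\right) = \frac{37328420}{56254473}$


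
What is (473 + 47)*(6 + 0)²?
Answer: 18720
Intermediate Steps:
(473 + 47)*(6 + 0)² = 520*6² = 520*36 = 18720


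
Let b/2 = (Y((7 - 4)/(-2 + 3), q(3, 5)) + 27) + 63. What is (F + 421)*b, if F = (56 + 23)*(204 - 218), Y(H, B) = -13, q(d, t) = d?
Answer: -105490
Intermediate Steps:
F = -1106 (F = 79*(-14) = -1106)
b = 154 (b = 2*((-13 + 27) + 63) = 2*(14 + 63) = 2*77 = 154)
(F + 421)*b = (-1106 + 421)*154 = -685*154 = -105490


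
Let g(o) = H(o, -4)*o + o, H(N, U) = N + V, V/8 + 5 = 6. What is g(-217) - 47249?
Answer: -2113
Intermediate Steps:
V = 8 (V = -40 + 8*6 = -40 + 48 = 8)
H(N, U) = 8 + N (H(N, U) = N + 8 = 8 + N)
g(o) = o + o*(8 + o) (g(o) = (8 + o)*o + o = o*(8 + o) + o = o + o*(8 + o))
g(-217) - 47249 = -217*(9 - 217) - 47249 = -217*(-208) - 47249 = 45136 - 47249 = -2113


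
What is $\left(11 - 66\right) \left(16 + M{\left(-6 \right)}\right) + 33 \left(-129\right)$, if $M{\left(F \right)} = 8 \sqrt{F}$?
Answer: $-5137 - 440 i \sqrt{6} \approx -5137.0 - 1077.8 i$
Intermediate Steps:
$\left(11 - 66\right) \left(16 + M{\left(-6 \right)}\right) + 33 \left(-129\right) = \left(11 - 66\right) \left(16 + 8 \sqrt{-6}\right) + 33 \left(-129\right) = - 55 \left(16 + 8 i \sqrt{6}\right) - 4257 = \left(-880 - 440 i \sqrt{6}\right) - 4257 = -5137 - 440 i \sqrt{6}$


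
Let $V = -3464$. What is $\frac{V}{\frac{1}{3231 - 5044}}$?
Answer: $6280232$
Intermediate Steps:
$\frac{V}{\frac{1}{3231 - 5044}} = - \frac{3464}{\frac{1}{3231 - 5044}} = - \frac{3464}{\frac{1}{-1813}} = - \frac{3464}{- \frac{1}{1813}} = \left(-3464\right) \left(-1813\right) = 6280232$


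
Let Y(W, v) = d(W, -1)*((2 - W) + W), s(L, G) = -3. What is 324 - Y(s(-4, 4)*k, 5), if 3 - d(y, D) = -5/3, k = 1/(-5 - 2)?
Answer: 944/3 ≈ 314.67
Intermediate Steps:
k = -⅐ (k = 1/(-7) = -⅐ ≈ -0.14286)
d(y, D) = 14/3 (d(y, D) = 3 - (-5)/3 = 3 - 1*(-5/3) = 3 + 5/3 = 14/3)
Y(W, v) = 28/3 (Y(W, v) = 14*((2 - W) + W)/3 = (14/3)*2 = 28/3)
324 - Y(s(-4, 4)*k, 5) = 324 - 1*28/3 = 324 - 28/3 = 944/3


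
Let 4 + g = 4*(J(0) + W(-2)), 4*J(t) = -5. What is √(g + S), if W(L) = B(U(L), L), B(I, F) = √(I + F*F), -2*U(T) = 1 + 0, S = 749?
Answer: √(740 + 2*√14) ≈ 27.340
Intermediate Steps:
J(t) = -5/4 (J(t) = (¼)*(-5) = -5/4)
U(T) = -½ (U(T) = -(1 + 0)/2 = -½*1 = -½)
B(I, F) = √(I + F²)
W(L) = √(-½ + L²)
g = -9 + 2*√14 (g = -4 + 4*(-5/4 + √(-2 + 4*(-2)²)/2) = -4 + 4*(-5/4 + √(-2 + 4*4)/2) = -4 + 4*(-5/4 + √(-2 + 16)/2) = -4 + 4*(-5/4 + √14/2) = -4 + (-5 + 2*√14) = -9 + 2*√14 ≈ -1.5167)
√(g + S) = √((-9 + 2*√14) + 749) = √(740 + 2*√14)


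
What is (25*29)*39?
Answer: 28275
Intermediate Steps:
(25*29)*39 = 725*39 = 28275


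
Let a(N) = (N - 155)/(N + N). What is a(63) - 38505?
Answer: -2425861/63 ≈ -38506.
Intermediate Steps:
a(N) = (-155 + N)/(2*N) (a(N) = (-155 + N)/((2*N)) = (-155 + N)*(1/(2*N)) = (-155 + N)/(2*N))
a(63) - 38505 = (½)*(-155 + 63)/63 - 38505 = (½)*(1/63)*(-92) - 38505 = -46/63 - 38505 = -2425861/63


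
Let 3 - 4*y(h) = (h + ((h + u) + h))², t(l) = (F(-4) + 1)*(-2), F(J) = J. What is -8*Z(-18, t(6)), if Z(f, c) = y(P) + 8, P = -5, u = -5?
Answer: 730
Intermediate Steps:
t(l) = 6 (t(l) = (-4 + 1)*(-2) = -3*(-2) = 6)
y(h) = ¾ - (-5 + 3*h)²/4 (y(h) = ¾ - (h + ((h - 5) + h))²/4 = ¾ - (h + ((-5 + h) + h))²/4 = ¾ - (h + (-5 + 2*h))²/4 = ¾ - (-5 + 3*h)²/4)
Z(f, c) = -365/4 (Z(f, c) = (¾ - (-5 + 3*(-5))²/4) + 8 = (¾ - (-5 - 15)²/4) + 8 = (¾ - ¼*(-20)²) + 8 = (¾ - ¼*400) + 8 = (¾ - 100) + 8 = -397/4 + 8 = -365/4)
-8*Z(-18, t(6)) = -8*(-365/4) = 730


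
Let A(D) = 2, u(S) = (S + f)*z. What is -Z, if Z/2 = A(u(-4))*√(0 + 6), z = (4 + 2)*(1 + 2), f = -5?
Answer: -4*√6 ≈ -9.7980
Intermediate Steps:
z = 18 (z = 6*3 = 18)
u(S) = -90 + 18*S (u(S) = (S - 5)*18 = (-5 + S)*18 = -90 + 18*S)
Z = 4*√6 (Z = 2*(2*√(0 + 6)) = 2*(2*√6) = 4*√6 ≈ 9.7980)
-Z = -4*√6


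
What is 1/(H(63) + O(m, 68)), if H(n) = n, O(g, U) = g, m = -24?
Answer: 1/39 ≈ 0.025641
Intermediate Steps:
1/(H(63) + O(m, 68)) = 1/(63 - 24) = 1/39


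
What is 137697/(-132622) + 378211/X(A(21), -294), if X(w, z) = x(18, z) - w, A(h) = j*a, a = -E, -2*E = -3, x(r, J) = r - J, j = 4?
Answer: 1789832557/1506207 ≈ 1188.3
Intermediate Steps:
E = 3/2 (E = -½*(-3) = 3/2 ≈ 1.5000)
a = -3/2 (a = -1*3/2 = -3/2 ≈ -1.5000)
A(h) = -6 (A(h) = 4*(-3/2) = -6)
X(w, z) = 18 - w - z (X(w, z) = (18 - z) - w = 18 - w - z)
137697/(-132622) + 378211/X(A(21), -294) = 137697/(-132622) + 378211/(18 - 1*(-6) - 1*(-294)) = 137697*(-1/132622) + 378211/(18 + 6 + 294) = -19671/18946 + 378211/318 = 1789832557/1506207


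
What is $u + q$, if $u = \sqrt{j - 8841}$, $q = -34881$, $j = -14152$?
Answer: $-34881 + i \sqrt{22993} \approx -34881.0 + 151.63 i$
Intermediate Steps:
$u = i \sqrt{22993}$ ($u = \sqrt{-14152 - 8841} = \sqrt{-22993} = i \sqrt{22993} \approx 151.63 i$)
$u + q = i \sqrt{22993} - 34881 = -34881 + i \sqrt{22993}$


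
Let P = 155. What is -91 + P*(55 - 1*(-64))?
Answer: 18354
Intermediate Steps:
-91 + P*(55 - 1*(-64)) = -91 + 155*(55 - 1*(-64)) = -91 + 155*(55 + 64) = -91 + 155*119 = -91 + 18445 = 18354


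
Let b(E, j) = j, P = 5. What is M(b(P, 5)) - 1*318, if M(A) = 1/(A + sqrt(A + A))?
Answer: -953/3 - sqrt(10)/15 ≈ -317.88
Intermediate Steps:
M(A) = 1/(A + sqrt(2)*sqrt(A)) (M(A) = 1/(A + sqrt(2*A)) = 1/(A + sqrt(2)*sqrt(A)))
M(b(P, 5)) - 1*318 = 1/(5 + sqrt(2)*sqrt(5)) - 1*318 = 1/(5 + sqrt(10)) - 318 = -318 + 1/(5 + sqrt(10))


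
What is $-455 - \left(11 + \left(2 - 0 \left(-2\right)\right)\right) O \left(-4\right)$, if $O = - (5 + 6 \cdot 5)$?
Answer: $-2275$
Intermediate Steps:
$O = -35$ ($O = - (5 + 30) = \left(-1\right) 35 = -35$)
$-455 - \left(11 + \left(2 - 0 \left(-2\right)\right)\right) O \left(-4\right) = -455 - \left(11 + \left(2 - 0 \left(-2\right)\right)\right) \left(\left(-35\right) \left(-4\right)\right) = -455 - \left(11 + \left(2 - 0\right)\right) 140 = -455 - \left(11 + \left(2 + 0\right)\right) 140 = -455 - \left(11 + 2\right) 140 = -455 - 13 \cdot 140 = -455 - 1820 = -2275$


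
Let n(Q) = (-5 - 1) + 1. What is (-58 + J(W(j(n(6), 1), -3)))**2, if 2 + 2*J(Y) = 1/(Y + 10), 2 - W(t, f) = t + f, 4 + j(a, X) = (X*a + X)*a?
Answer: 14161/4 ≈ 3540.3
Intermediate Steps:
n(Q) = -5 (n(Q) = -6 + 1 = -5)
j(a, X) = -4 + a*(X + X*a) (j(a, X) = -4 + (X*a + X)*a = -4 + (X + X*a)*a = -4 + a*(X + X*a))
W(t, f) = 2 - f - t (W(t, f) = 2 - (t + f) = 2 - (f + t) = 2 + (-f - t) = 2 - f - t)
J(Y) = -1 + 1/(2*(10 + Y)) (J(Y) = -1 + 1/(2*(Y + 10)) = -1 + 1/(2*(10 + Y)))
(-58 + J(W(j(n(6), 1), -3)))**2 = (-58 + (-19/2 - (2 - 1*(-3) - (-4 + 1*(-5) + 1*(-5)**2)))/(10 + (2 - 1*(-3) - (-4 + 1*(-5) + 1*(-5)**2))))**2 = (-58 + (-19/2 - (2 + 3 - (-4 - 5 + 1*25)))/(10 + (2 + 3 - (-4 - 5 + 1*25))))**2 = (-58 + (-19/2 - (2 + 3 - (-4 - 5 + 25)))/(10 + (2 + 3 - (-4 - 5 + 25))))**2 = (-58 + (-19/2 - (2 + 3 - 1*16))/(10 + (2 + 3 - 1*16)))**2 = (-58 + (-19/2 - (2 + 3 - 16))/(10 + (2 + 3 - 16)))**2 = (-58 + (-19/2 - 1*(-11))/(10 - 11))**2 = (-58 + (-19/2 + 11)/(-1))**2 = (-58 - 1*3/2)**2 = (-58 - 3/2)**2 = (-119/2)**2 = 14161/4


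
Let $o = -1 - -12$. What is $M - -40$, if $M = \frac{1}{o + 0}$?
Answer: $\frac{441}{11} \approx 40.091$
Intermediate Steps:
$o = 11$ ($o = -1 + 12 = 11$)
$M = \frac{1}{11}$ ($M = \frac{1}{11 + 0} = \frac{1}{11} \approx 0.090909$)
$M - -40 = \frac{1}{11} - -40 = \frac{1}{11} + 40 = \frac{441}{11}$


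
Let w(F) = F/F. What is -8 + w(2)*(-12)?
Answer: -20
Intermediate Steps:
w(F) = 1
-8 + w(2)*(-12) = -8 + 1*(-12) = -8 - 12 = -20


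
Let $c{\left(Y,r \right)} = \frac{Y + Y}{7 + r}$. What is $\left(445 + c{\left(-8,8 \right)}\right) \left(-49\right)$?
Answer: $- \frac{326291}{15} \approx -21753.0$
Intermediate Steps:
$c{\left(Y,r \right)} = \frac{2 Y}{7 + r}$
$\left(445 + c{\left(-8,8 \right)}\right) \left(-49\right) = \left(445 + 2 \left(-8\right) \frac{1}{7 + 8}\right) \left(-49\right) = \left(445 + 2 \left(-8\right) \frac{1}{15}\right) \left(-49\right) = \left(445 - \frac{16}{15}\right) \left(-49\right) = \frac{6659}{15} \left(-49\right) = - \frac{326291}{15}$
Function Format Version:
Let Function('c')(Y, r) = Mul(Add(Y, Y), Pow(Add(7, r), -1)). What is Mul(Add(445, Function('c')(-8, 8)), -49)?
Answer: Rational(-326291, 15) ≈ -21753.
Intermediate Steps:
Function('c')(Y, r) = Mul(2, Y, Pow(Add(7, r), -1)) (Function('c')(Y, r) = Mul(Mul(2, Y), Pow(Add(7, r), -1)) = Mul(2, Y, Pow(Add(7, r), -1)))
Mul(Add(445, Function('c')(-8, 8)), -49) = Mul(Add(445, Mul(2, -8, Pow(Add(7, 8), -1))), -49) = Mul(Add(445, Mul(2, -8, Pow(15, -1))), -49) = Mul(Add(445, Mul(2, -8, Rational(1, 15))), -49) = Mul(Add(445, Rational(-16, 15)), -49) = Mul(Rational(6659, 15), -49) = Rational(-326291, 15)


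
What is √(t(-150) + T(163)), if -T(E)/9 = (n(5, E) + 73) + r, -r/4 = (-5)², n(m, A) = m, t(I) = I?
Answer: 4*√3 ≈ 6.9282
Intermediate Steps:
r = -100 (r = -4*(-5)² = -4*25 = -100)
T(E) = 198 (T(E) = -9*((5 + 73) - 100) = -9*(78 - 100) = -9*(-22) = 198)
√(t(-150) + T(163)) = √(-150 + 198) = √48 = 4*√3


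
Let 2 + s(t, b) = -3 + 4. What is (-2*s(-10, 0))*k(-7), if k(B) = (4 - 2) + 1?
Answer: 6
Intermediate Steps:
k(B) = 3 (k(B) = 2 + 1 = 3)
s(t, b) = -1 (s(t, b) = -2 + (-3 + 4) = -2 + 1 = -1)
(-2*s(-10, 0))*k(-7) = -2*(-1)*3 = 2*3 = 6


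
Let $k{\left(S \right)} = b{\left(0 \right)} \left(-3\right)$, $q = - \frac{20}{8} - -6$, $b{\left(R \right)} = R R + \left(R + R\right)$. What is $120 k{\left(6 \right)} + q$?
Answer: $\frac{7}{2} \approx 3.5$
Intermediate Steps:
$b{\left(R \right)} = R^{2} + 2 R$
$q = \frac{7}{2}$ ($q = \left(-20\right) \frac{1}{8} + 6 = - \frac{5}{2} + 6 = \frac{7}{2} \approx 3.5$)
$k{\left(S \right)} = 0$ ($k{\left(S \right)} = 0 \left(2 + 0\right) \left(-3\right) = 0 \cdot 2 \left(-3\right) = 0 \left(-3\right) = 0$)
$120 k{\left(6 \right)} + q = 120 \cdot 0 + \frac{7}{2} = 0 + \frac{7}{2} = \frac{7}{2}$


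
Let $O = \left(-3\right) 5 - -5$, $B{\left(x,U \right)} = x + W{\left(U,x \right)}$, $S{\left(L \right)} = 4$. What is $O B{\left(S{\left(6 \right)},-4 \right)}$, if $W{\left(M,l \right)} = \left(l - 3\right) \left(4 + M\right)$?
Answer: $-40$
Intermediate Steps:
$W{\left(M,l \right)} = \left(-3 + l\right) \left(4 + M\right)$
$B{\left(x,U \right)} = -12 - 3 U + 5 x + U x$ ($B{\left(x,U \right)} = x + \left(-12 - 3 U + 4 x + U x\right) = -12 - 3 U + 5 x + U x$)
$O = -10$ ($O = -15 + 5 = -10$)
$O B{\left(S{\left(6 \right)},-4 \right)} = - 10 \left(-12 - -12 + 5 \cdot 4 - 16\right) = - 10 \left(-12 + 12 + 20 - 16\right) = \left(-10\right) 4 = -40$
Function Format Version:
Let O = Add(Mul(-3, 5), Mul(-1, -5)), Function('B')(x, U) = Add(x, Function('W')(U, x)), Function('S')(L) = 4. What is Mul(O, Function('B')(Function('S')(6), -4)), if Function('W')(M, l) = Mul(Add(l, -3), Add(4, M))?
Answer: -40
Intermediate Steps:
Function('W')(M, l) = Mul(Add(-3, l), Add(4, M))
Function('B')(x, U) = Add(-12, Mul(-3, U), Mul(5, x), Mul(U, x)) (Function('B')(x, U) = Add(x, Add(-12, Mul(-3, U), Mul(4, x), Mul(U, x))) = Add(-12, Mul(-3, U), Mul(5, x), Mul(U, x)))
O = -10 (O = Add(-15, 5) = -10)
Mul(O, Function('B')(Function('S')(6), -4)) = Mul(-10, Add(-12, Mul(-3, -4), Mul(5, 4), Mul(-4, 4))) = Mul(-10, Add(-12, 12, 20, -16)) = Mul(-10, 4) = -40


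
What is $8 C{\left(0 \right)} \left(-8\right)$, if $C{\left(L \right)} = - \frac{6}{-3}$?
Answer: $-128$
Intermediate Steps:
$C{\left(L \right)} = 2$ ($C{\left(L \right)} = \left(-6\right) \left(- \frac{1}{3}\right) = 2$)
$8 C{\left(0 \right)} \left(-8\right) = 8 \cdot 2 \left(-8\right) = 16 \left(-8\right) = -128$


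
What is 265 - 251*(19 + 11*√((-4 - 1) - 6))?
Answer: -4504 - 2761*I*√11 ≈ -4504.0 - 9157.2*I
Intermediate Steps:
265 - 251*(19 + 11*√((-4 - 1) - 6)) = 265 - 251*(19 + 11*√(-5 - 6)) = 265 - 251*(19 + 11*√(-11)) = 265 - 251*(19 + 11*(I*√11)) = 265 - 251*(19 + 11*I*√11) = 265 + (-4769 - 2761*I*√11) = -4504 - 2761*I*√11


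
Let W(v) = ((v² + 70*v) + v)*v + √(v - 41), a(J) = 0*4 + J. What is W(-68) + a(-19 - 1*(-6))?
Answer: 13859 + I*√109 ≈ 13859.0 + 10.44*I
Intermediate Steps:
a(J) = J (a(J) = 0 + J = J)
W(v) = √(-41 + v) + v*(v² + 71*v) (W(v) = (v² + 71*v)*v + √(-41 + v) = v*(v² + 71*v) + √(-41 + v) = √(-41 + v) + v*(v² + 71*v))
W(-68) + a(-19 - 1*(-6)) = ((-68)³ + √(-41 - 68) + 71*(-68)²) + (-19 - 1*(-6)) = (-314432 + √(-109) + 71*4624) + (-19 + 6) = (-314432 + I*√109 + 328304) - 13 = (13872 + I*√109) - 13 = 13859 + I*√109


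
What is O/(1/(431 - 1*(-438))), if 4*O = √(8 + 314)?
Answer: 869*√322/4 ≈ 3898.4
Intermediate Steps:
O = √322/4 (O = √(8 + 314)/4 = √322/4 ≈ 4.4861)
O/(1/(431 - 1*(-438))) = (√322/4)/(1/(431 - 1*(-438))) = (√322/4)/(1/(431 + 438)) = (√322/4)/(1/869) = (√322/4)*869 = 869*√322/4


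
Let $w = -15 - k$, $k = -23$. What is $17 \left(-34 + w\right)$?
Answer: $-442$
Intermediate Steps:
$w = 8$ ($w = -15 - -23 = -15 + 23 = 8$)
$17 \left(-34 + w\right) = 17 \left(-34 + 8\right) = 17 \left(-26\right) = -442$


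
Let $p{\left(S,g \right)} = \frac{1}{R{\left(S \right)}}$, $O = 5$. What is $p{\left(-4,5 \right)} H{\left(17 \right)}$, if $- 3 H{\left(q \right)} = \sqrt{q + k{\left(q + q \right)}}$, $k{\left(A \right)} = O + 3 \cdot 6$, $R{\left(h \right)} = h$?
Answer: $\frac{\sqrt{10}}{6} \approx 0.52705$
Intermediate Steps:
$p{\left(S,g \right)} = \frac{1}{S}$
$k{\left(A \right)} = 23$ ($k{\left(A \right)} = 5 + 3 \cdot 6 = 5 + 18 = 23$)
$H{\left(q \right)} = - \frac{\sqrt{23 + q}}{3}$ ($H{\left(q \right)} = - \frac{\sqrt{q + 23}}{3} = - \frac{\sqrt{23 + q}}{3}$)
$p{\left(-4,5 \right)} H{\left(17 \right)} = \frac{\left(- \frac{1}{3}\right) \sqrt{23 + 17}}{-4} = - \frac{\left(- \frac{1}{3}\right) \sqrt{40}}{4} = - \frac{\left(- \frac{1}{3}\right) 2 \sqrt{10}}{4} = - \frac{\left(- \frac{2}{3}\right) \sqrt{10}}{4} = \frac{\sqrt{10}}{6}$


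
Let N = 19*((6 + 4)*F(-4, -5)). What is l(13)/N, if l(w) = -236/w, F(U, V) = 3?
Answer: -118/3705 ≈ -0.031849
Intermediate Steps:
N = 570 (N = 19*((6 + 4)*3) = 19*(10*3) = 19*30 = 570)
l(13)/N = -236/13/570 = -236*1/13*(1/570) = -236/13*1/570 = -118/3705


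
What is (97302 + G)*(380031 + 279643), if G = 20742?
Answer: 77870557656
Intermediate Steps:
(97302 + G)*(380031 + 279643) = (97302 + 20742)*(380031 + 279643) = 118044*659674 = 77870557656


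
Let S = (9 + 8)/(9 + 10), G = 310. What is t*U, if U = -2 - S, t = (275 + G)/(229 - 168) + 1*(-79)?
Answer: 232870/1159 ≈ 200.92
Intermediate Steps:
S = 17/19 ≈ 0.89474
t = -4234/61 (t = (275 + 310)/(229 - 168) + 1*(-79) = 585/61 - 79 = -4234/61 ≈ -69.410)
U = -55/19 (U = -2 - 1*17/19 = -2 - 17/19 = -55/19 ≈ -2.8947)
t*U = -4234/61*(-55/19) = 232870/1159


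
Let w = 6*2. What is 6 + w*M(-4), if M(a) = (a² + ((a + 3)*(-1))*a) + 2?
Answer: 174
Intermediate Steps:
w = 12
M(a) = 2 + a² + a*(-3 - a) (M(a) = (a² + ((3 + a)*(-1))*a) + 2 = (a² + (-3 - a)*a) + 2 = (a² + a*(-3 - a)) + 2 = 2 + a² + a*(-3 - a))
6 + w*M(-4) = 6 + 12*(2 - 3*(-4)) = 6 + 12*(2 + 12) = 6 + 12*14 = 6 + 168 = 174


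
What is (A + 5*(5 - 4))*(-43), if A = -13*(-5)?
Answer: -3010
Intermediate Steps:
A = 65
(A + 5*(5 - 4))*(-43) = (65 + 5*(5 - 4))*(-43) = (65 + 5*1)*(-43) = (65 + 5)*(-43) = 70*(-43) = -3010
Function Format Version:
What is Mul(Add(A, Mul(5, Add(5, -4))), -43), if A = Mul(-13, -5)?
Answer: -3010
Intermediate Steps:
A = 65
Mul(Add(A, Mul(5, Add(5, -4))), -43) = Mul(Add(65, Mul(5, Add(5, -4))), -43) = Mul(Add(65, Mul(5, 1)), -43) = Mul(Add(65, 5), -43) = Mul(70, -43) = -3010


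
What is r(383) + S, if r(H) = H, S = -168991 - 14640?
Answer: -183248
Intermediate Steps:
S = -183631
r(383) + S = 383 - 183631 = -183248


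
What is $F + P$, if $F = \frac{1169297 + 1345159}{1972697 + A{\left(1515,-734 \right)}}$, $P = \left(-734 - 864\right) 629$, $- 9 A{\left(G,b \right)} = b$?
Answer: $- \frac{17846280615890}{17755007} \approx -1.0051 \cdot 10^{6}$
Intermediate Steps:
$A{\left(G,b \right)} = - \frac{b}{9}$
$P = -1005142$ ($P = \left(-1598\right) 629 = -1005142$)
$F = \frac{22630104}{17755007}$ ($F = \frac{1169297 + 1345159}{1972697 - - \frac{734}{9}} = \frac{2514456}{1972697 + \frac{734}{9}} = \frac{2514456}{\frac{17755007}{9}} = 2514456 \cdot \frac{9}{17755007} = \frac{22630104}{17755007} \approx 1.2746$)
$F + P = \frac{22630104}{17755007} - 1005142 = - \frac{17846280615890}{17755007}$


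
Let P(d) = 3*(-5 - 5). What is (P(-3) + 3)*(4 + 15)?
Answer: -513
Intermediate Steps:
P(d) = -30 (P(d) = 3*(-10) = -30)
(P(-3) + 3)*(4 + 15) = (-30 + 3)*(4 + 15) = -27*19 = -513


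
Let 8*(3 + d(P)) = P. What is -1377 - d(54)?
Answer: -5523/4 ≈ -1380.8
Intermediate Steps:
d(P) = -3 + P/8
-1377 - d(54) = -1377 - (-3 + (⅛)*54) = -1377 - (-3 + 27/4) = -1377 - 1*15/4 = -1377 - 15/4 = -5523/4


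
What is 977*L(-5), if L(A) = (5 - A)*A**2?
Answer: 244250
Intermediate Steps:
L(A) = A**2*(5 - A)
977*L(-5) = 977*((-5)**2*(5 - 1*(-5))) = 977*(25*(5 + 5)) = 977*(25*10) = 977*250 = 244250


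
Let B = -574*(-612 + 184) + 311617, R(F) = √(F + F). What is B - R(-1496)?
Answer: 557289 - 4*I*√187 ≈ 5.5729e+5 - 54.699*I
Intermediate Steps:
R(F) = √2*√F (R(F) = √(2*F) = √2*√F)
B = 557289 (B = -574*(-428) + 311617 = 245672 + 311617 = 557289)
B - R(-1496) = 557289 - √2*√(-1496) = 557289 - √2*2*I*√374 = 557289 - 4*I*√187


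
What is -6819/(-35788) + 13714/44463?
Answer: 793989829/1591241844 ≈ 0.49897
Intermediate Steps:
-6819/(-35788) + 13714/44463 = -6819*(-1/35788) + 13714*(1/44463) = 6819/35788 + 13714/44463 = 793989829/1591241844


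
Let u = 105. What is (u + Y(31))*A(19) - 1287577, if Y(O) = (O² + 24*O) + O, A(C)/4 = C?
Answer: -1147661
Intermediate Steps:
A(C) = 4*C
Y(O) = O² + 25*O
(u + Y(31))*A(19) - 1287577 = (105 + 31*(25 + 31))*(4*19) - 1287577 = (105 + 31*56)*76 - 1287577 = (105 + 1736)*76 - 1287577 = 1841*76 - 1287577 = 139916 - 1287577 = -1147661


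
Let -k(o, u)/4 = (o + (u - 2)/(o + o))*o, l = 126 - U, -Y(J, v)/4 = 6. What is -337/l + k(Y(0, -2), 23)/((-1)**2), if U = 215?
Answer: -208457/89 ≈ -2342.2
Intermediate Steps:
Y(J, v) = -24 (Y(J, v) = -4*6 = -24)
l = -89 (l = 126 - 1*215 = 126 - 215 = -89)
k(o, u) = -4*o*(o + (-2 + u)/(2*o)) (k(o, u) = -4*(o + (u - 2)/(o + o))*o = -4*(o + (-2 + u)/((2*o)))*o = -4*(o + (-2 + u)*(1/(2*o)))*o = -4*(o + (-2 + u)/(2*o))*o = -4*o*(o + (-2 + u)/(2*o)))
-337/l + k(Y(0, -2), 23)/((-1)**2) = -337/(-89) + (4 - 4*(-24)**2 - 2*23)/((-1)**2) = -337*(-1/89) + (4 - 4*576 - 46)/1 = 337/89 + (4 - 2304 - 46)*1 = 337/89 - 2346*1 = 337/89 - 2346 = -208457/89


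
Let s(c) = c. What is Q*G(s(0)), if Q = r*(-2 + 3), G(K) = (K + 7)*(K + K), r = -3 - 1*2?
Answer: 0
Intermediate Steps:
r = -5 (r = -3 - 2 = -5)
G(K) = 2*K*(7 + K) (G(K) = (7 + K)*(2*K) = 2*K*(7 + K))
Q = -5 (Q = -5*(-2 + 3) = -5*1 = -5)
Q*G(s(0)) = -10*0*(7 + 0) = -10*0*7 = -5*0 = 0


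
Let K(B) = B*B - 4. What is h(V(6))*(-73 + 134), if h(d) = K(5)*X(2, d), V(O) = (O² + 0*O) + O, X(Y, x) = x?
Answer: 53802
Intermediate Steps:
K(B) = -4 + B² (K(B) = B² - 4 = -4 + B²)
V(O) = O + O² (V(O) = (O² + 0) + O = O² + O = O + O²)
h(d) = 21*d (h(d) = (-4 + 5²)*d = (-4 + 25)*d = 21*d)
h(V(6))*(-73 + 134) = (21*(6*(1 + 6)))*(-73 + 134) = (21*(6*7))*61 = (21*42)*61 = 882*61 = 53802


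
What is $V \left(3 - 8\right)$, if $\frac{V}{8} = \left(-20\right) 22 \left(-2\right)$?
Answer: $-35200$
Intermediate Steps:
$V = 7040$ ($V = 8 \left(-20\right) 22 \left(-2\right) = 8 \left(\left(-440\right) \left(-2\right)\right) = 8 \cdot 880 = 7040$)
$V \left(3 - 8\right) = 7040 \left(3 - 8\right) = 7040 \left(-5\right) = -35200$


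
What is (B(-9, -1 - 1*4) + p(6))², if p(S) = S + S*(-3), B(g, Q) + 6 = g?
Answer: 729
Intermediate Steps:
B(g, Q) = -6 + g
p(S) = -2*S (p(S) = S - 3*S = -2*S)
(B(-9, -1 - 1*4) + p(6))² = ((-6 - 9) - 2*6)² = (-15 - 12)² = (-27)² = 729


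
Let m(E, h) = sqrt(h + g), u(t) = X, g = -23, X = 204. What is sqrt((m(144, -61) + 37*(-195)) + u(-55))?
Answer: sqrt(-7011 + 2*I*sqrt(21)) ≈ 0.0547 + 83.732*I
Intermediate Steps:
u(t) = 204
m(E, h) = sqrt(-23 + h) (m(E, h) = sqrt(h - 23) = sqrt(-23 + h))
sqrt((m(144, -61) + 37*(-195)) + u(-55)) = sqrt((sqrt(-23 - 61) + 37*(-195)) + 204) = sqrt((sqrt(-84) - 7215) + 204) = sqrt((2*I*sqrt(21) - 7215) + 204) = sqrt((-7215 + 2*I*sqrt(21)) + 204) = sqrt(-7011 + 2*I*sqrt(21))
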